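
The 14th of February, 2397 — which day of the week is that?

Friday

Doomsday rule: the anchor day for the 2300s is Wednesday. For year 97: 97÷12 = 8 r 1, and 1÷4 = 0, so 8+1+0 = 9.
Wednesday + 9 ≡ Friday — that's 2397's doomsday.
In February the doomsday date is Feb 28 (2397 is not a leap year).
Feb 14 is 14 days before Feb 28; 14 mod 7 = 0, so Friday − 0 = Friday.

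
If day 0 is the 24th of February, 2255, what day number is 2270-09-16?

Feb 24, 2255 → Feb 24, 2256: 365 days.
Feb 24, 2256 → Feb 24, 2257: 366 days (Feb 29, 2256 is in that span).
Feb 24, 2257 → Feb 24, 2258: 365 days.
Feb 24, 2258 → Feb 24, 2259: 365 days.
Feb 24, 2259 → Feb 24, 2260: 365 days.
Feb 24, 2260 → Feb 24, 2261: 366 days (Feb 29, 2260 is in that span).
Feb 24, 2261 → Feb 24, 2262: 365 days.
Feb 24, 2262 → Feb 24, 2263: 365 days.
Feb 24, 2263 → Feb 24, 2264: 365 days.
Feb 24, 2264 → Feb 24, 2265: 366 days (Feb 29, 2264 is in that span).
Feb 24, 2265 → Feb 24, 2266: 365 days.
Feb 24, 2266 → Feb 24, 2267: 365 days.
Feb 24, 2267 → Feb 24, 2268: 365 days.
Feb 24, 2268 → Feb 24, 2269: 366 days (Feb 29, 2268 is in that span).
Feb 24, 2269 → Feb 24, 2270: 365 days.
Feb 24, 2270 → Mar 24, 2270: 28 days (February has 28).
Mar 24, 2270 → Apr 24, 2270: 31 days (March has 31).
Apr 24, 2270 → May 24, 2270: 30 days (April has 30).
May 24, 2270 → Jun 24, 2270: 31 days (May has 31).
Jun 24, 2270 → Jul 24, 2270: 30 days (June has 30).
Jul 24, 2270 → Aug 24, 2270: 31 days (July has 31).
Aug 24, 2270 → Sep 16, 2270: 23 days.
Total: 5683 days.

5683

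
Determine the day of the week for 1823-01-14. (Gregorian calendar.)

Tuesday

January 1, 1823 is a Wednesday.
Jan 1, 1823 → Jan 14, 1823: 13 days.
Total: 13 days.
13 mod 7 = 6, so Wednesday + 6 = Tuesday.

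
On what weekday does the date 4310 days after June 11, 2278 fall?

Sunday

Jun 11, 2278 is a Tuesday.
4310 mod 7 = 5, so 4310 days after a Tuesday is Tuesday + 5 = Sunday.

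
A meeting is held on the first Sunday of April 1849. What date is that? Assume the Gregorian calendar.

April 1, 1849

April 1, 1849 is a Sunday.
The first Sunday is therefore April 1 (same day).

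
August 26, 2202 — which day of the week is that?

Doomsday rule: the anchor day for the 2200s is Friday. For year 02: 2÷12 = 0 r 2, and 2÷4 = 0, so 0+2+0 = 2.
Friday + 2 ≡ Sunday — that's 2202's doomsday.
In August the doomsday date is Aug 8.
Aug 26 is 18 days after Aug 8; 18 mod 7 = 4, so Sunday + 4 = Thursday.

Thursday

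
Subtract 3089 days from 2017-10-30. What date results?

May 16, 2009

−365 (one year) → Oct 30, 2016 (2724 left).
−366 (one year; includes Feb 29, 2016) → Oct 30, 2015 (2358 left).
−365 (one year) → Oct 30, 2014 (1993 left).
−365 (one year) → Oct 30, 2013 (1628 left).
−365 (one year) → Oct 30, 2012 (1263 left).
−366 (one year; includes Feb 29, 2012) → Oct 30, 2011 (897 left).
−365 (one year) → Oct 30, 2010 (532 left).
−365 (one year) → Oct 30, 2009 (167 left).
−30 → Sep 30, 2009 (end of Sep, 30 days; 137 left).
−30 → Aug 31, 2009 (end of Aug, 31 days; 107 left).
−31 → Jul 31, 2009 (end of Jul, 31 days; 76 left).
−31 → Jun 30, 2009 (end of Jun, 30 days; 45 left).
−30 → May 31, 2009 (end of May, 31 days; 15 left).
−15 → May 16, 2009.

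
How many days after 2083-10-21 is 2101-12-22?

Oct 21, 2083 → Oct 21, 2084: 366 days (Feb 29, 2084 is in that span).
Oct 21, 2084 → Oct 21, 2085: 365 days.
Oct 21, 2085 → Oct 21, 2086: 365 days.
Oct 21, 2086 → Oct 21, 2087: 365 days.
Oct 21, 2087 → Oct 21, 2088: 366 days (Feb 29, 2088 is in that span).
Oct 21, 2088 → Oct 21, 2089: 365 days.
Oct 21, 2089 → Oct 21, 2090: 365 days.
Oct 21, 2090 → Oct 21, 2091: 365 days.
Oct 21, 2091 → Oct 21, 2092: 366 days (Feb 29, 2092 is in that span).
Oct 21, 2092 → Oct 21, 2093: 365 days.
Oct 21, 2093 → Oct 21, 2094: 365 days.
Oct 21, 2094 → Oct 21, 2095: 365 days.
Oct 21, 2095 → Oct 21, 2096: 366 days (Feb 29, 2096 is in that span).
Oct 21, 2096 → Oct 21, 2097: 365 days.
Oct 21, 2097 → Oct 21, 2098: 365 days.
Oct 21, 2098 → Oct 21, 2099: 365 days.
Oct 21, 2099 → Oct 21, 2100: 365 days.
Oct 21, 2100 → Oct 21, 2101: 365 days.
Oct 21, 2101 → Nov 21, 2101: 31 days (October has 31).
Nov 21, 2101 → Dec 21, 2101: 30 days (November has 30).
Dec 21, 2101 → Dec 22, 2101: 1 days.
Total: 6636 days.

6636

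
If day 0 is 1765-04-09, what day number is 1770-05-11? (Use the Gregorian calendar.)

Apr 9, 1765 → Apr 9, 1766: 365 days.
Apr 9, 1766 → Apr 9, 1767: 365 days.
Apr 9, 1767 → Apr 9, 1768: 366 days (Feb 29, 1768 is in that span).
Apr 9, 1768 → Apr 9, 1769: 365 days.
Apr 9, 1769 → May 9, 1769: 30 days (April has 30).
May 9, 1769 → Jun 9, 1769: 31 days (May has 31).
Jun 9, 1769 → Jul 9, 1769: 30 days (June has 30).
Jul 9, 1769 → Aug 9, 1769: 31 days (July has 31).
Aug 9, 1769 → Sep 9, 1769: 31 days (August has 31).
Sep 9, 1769 → Oct 9, 1769: 30 days (September has 30).
Oct 9, 1769 → Nov 9, 1769: 31 days (October has 31).
Nov 9, 1769 → Dec 9, 1769: 30 days (November has 30).
Dec 9, 1769 → Jan 9, 1770: 31 days (December has 31).
Jan 9, 1770 → Feb 9, 1770: 31 days (January has 31).
Feb 9, 1770 → Mar 9, 1770: 28 days (February has 28).
Mar 9, 1770 → Apr 9, 1770: 31 days (March has 31).
Apr 9, 1770 → May 9, 1770: 30 days (April has 30).
May 9, 1770 → May 11, 1770: 2 days.
Total: 1858 days.

1858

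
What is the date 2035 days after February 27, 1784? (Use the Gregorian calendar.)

+366 (one year; includes Feb 29, 1784) → Feb 27, 1785 (1669 left).
+365 (one year) → Feb 27, 1786 (1304 left).
+365 (one year) → Feb 27, 1787 (939 left).
+365 (one year) → Feb 27, 1788 (574 left).
+366 (one year; includes Feb 29, 1788) → Feb 27, 1789 (208 left).
Feb has 28 days: +2 → Mar 1, 1789 (206 left).
Mar has 31 days: +31 → Apr 1, 1789 (175 left).
Apr has 30 days: +30 → May 1, 1789 (145 left).
May has 31 days: +31 → Jun 1, 1789 (114 left).
Jun has 30 days: +30 → Jul 1, 1789 (84 left).
Jul has 31 days: +31 → Aug 1, 1789 (53 left).
Aug has 31 days: +31 → Sep 1, 1789 (22 left).
+22 → Sep 23, 1789.

September 23, 1789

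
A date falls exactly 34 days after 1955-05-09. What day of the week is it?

Sunday

First find the weekday of May 9, 1955. Doomsday rule: the anchor day for the 1900s is Wednesday. For year 55: 55÷12 = 4 r 7, and 7÷4 = 1, so 4+7+1 = 12.
Wednesday + 12 ≡ Monday — that's 1955's doomsday.
In May the doomsday date is May 9.
May 9 is the doomsday itself: Monday.
34 mod 7 = 6, so 34 days after a Monday is Monday + 6 = Sunday.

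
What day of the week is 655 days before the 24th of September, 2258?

Monday

First find the weekday of Sep 24, 2258. Doomsday rule: the anchor day for the 2200s is Friday. For year 58: 58÷12 = 4 r 10, and 10÷4 = 2, so 4+10+2 = 16.
Friday + 16 ≡ Sunday — that's 2258's doomsday.
In September the doomsday date is Sep 5.
Sep 24 is 19 days after Sep 5; 19 mod 7 = 5, so Sunday + 5 = Friday.
655 mod 7 = 4, so 655 days before a Friday is Friday − 4 = Monday.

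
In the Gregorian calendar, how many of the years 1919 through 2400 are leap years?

Multiples of 4 in [1919,2400]: 121.
Of those, multiples of 100: 5 (not leap unless ÷400).
Multiples of 400: 2.
Leap years = 121 − 5 + 2 = 118.

118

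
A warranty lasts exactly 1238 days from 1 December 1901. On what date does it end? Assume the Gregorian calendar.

April 22, 1905

+365 (one year) → Dec 1, 1902 (873 left).
+365 (one year) → Dec 1, 1903 (508 left).
+366 (one year; includes Feb 29, 1904) → Dec 1, 1904 (142 left).
Dec has 31 days: +31 → Jan 1, 1905 (111 left).
Jan has 31 days: +31 → Feb 1, 1905 (80 left).
Feb has 28 days: +28 → Mar 1, 1905 (52 left).
Mar has 31 days: +31 → Apr 1, 1905 (21 left).
+21 → Apr 22, 1905.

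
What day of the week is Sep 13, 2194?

Saturday

Doomsday rule: the anchor day for the 2100s is Sunday. For year 94: 94÷12 = 7 r 10, and 10÷4 = 2, so 7+10+2 = 19.
Sunday + 19 ≡ Friday — that's 2194's doomsday.
In September the doomsday date is Sep 5.
Sep 13 is 8 days after Sep 5; 8 mod 7 = 1, so Friday + 1 = Saturday.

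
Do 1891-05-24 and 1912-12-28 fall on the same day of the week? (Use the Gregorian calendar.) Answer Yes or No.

No

From May 24, 1891 to Dec 28, 1912 is 7888 days.
7888 mod 7 = 6, so they are different weekdays.
(May 24, 1891 is a Sunday; Dec 28, 1912 is a Saturday.)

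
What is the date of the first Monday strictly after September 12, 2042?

September 15, 2042

Sep 12, 2042 is a Friday.
From Friday to the next Monday is 3 days.
Sep 12, 2042 + 3 = Sep 15, 2042.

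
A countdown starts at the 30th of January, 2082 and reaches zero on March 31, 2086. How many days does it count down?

1521

Jan 30, 2082 → Jan 30, 2083: 365 days.
Jan 30, 2083 → Jan 30, 2084: 365 days.
Jan 30, 2084 → Jan 30, 2085: 366 days (Feb 29, 2084 is in that span).
Jan 30, 2085 → Jan 30, 2086: 365 days.
Jan 30, 2086 → Feb 28, 2086: 29 days (January has 31).
Feb 28, 2086 → Mar 28, 2086: 28 days (February has 28).
Mar 28, 2086 → Mar 31, 2086: 3 days.
Total: 1521 days.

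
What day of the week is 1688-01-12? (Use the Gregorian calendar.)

Doomsday rule: the anchor day for the 1600s is Tuesday. For year 88: 88÷12 = 7 r 4, and 4÷4 = 1, so 7+4+1 = 12.
Tuesday + 12 ≡ Sunday — that's 1688's doomsday.
In January the doomsday date is Jan 4 (1688 is a leap year (divisible by 4)).
Jan 12 is 8 days after Jan 4; 8 mod 7 = 1, so Sunday + 1 = Monday.

Monday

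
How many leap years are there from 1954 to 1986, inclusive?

8

Multiples of 4 in [1954,1986]: 8.
Of those, multiples of 100: 0 (not leap unless ÷400).
Multiples of 400: 0.
Leap years = 8 − 0 + 0 = 8.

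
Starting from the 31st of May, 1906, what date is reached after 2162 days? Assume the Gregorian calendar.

May 1, 1912

+365 (one year) → May 31, 1907 (1797 left).
+366 (one year; includes Feb 29, 1908) → May 31, 1908 (1431 left).
+365 (one year) → May 31, 1909 (1066 left).
+365 (one year) → May 31, 1910 (701 left).
+365 (one year) → May 31, 1911 (336 left).
May has 31 days: +1 → Jun 1, 1911 (335 left).
Jun has 30 days: +30 → Jul 1, 1911 (305 left).
Jul has 31 days: +31 → Aug 1, 1911 (274 left).
Aug has 31 days: +31 → Sep 1, 1911 (243 left).
Sep has 30 days: +30 → Oct 1, 1911 (213 left).
Oct has 31 days: +31 → Nov 1, 1911 (182 left).
Nov has 30 days: +30 → Dec 1, 1911 (152 left).
Dec has 31 days: +31 → Jan 1, 1912 (121 left).
Jan has 31 days: +31 → Feb 1, 1912 (90 left).
Feb has 29 days: +29 → Mar 1, 1912 (61 left).
Mar has 31 days: +31 → Apr 1, 1912 (30 left).
Apr has 30 days: +30 → May 1, 1912 (0 left).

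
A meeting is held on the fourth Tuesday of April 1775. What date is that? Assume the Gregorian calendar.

April 1, 1775 is a Saturday.
The first Tuesday is therefore April 4 (3 days later).
The fourth Tuesday is 4 + 3×7 = April 25.

April 25, 1775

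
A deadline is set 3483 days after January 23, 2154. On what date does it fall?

August 7, 2163

+365 (one year) → Jan 23, 2155 (3118 left).
+365 (one year) → Jan 23, 2156 (2753 left).
+366 (one year; includes Feb 29, 2156) → Jan 23, 2157 (2387 left).
+365 (one year) → Jan 23, 2158 (2022 left).
+365 (one year) → Jan 23, 2159 (1657 left).
+365 (one year) → Jan 23, 2160 (1292 left).
+366 (one year; includes Feb 29, 2160) → Jan 23, 2161 (926 left).
+365 (one year) → Jan 23, 2162 (561 left).
+365 (one year) → Jan 23, 2163 (196 left).
Jan has 31 days: +9 → Feb 1, 2163 (187 left).
Feb has 28 days: +28 → Mar 1, 2163 (159 left).
Mar has 31 days: +31 → Apr 1, 2163 (128 left).
Apr has 30 days: +30 → May 1, 2163 (98 left).
May has 31 days: +31 → Jun 1, 2163 (67 left).
Jun has 30 days: +30 → Jul 1, 2163 (37 left).
Jul has 31 days: +31 → Aug 1, 2163 (6 left).
+6 → Aug 7, 2163.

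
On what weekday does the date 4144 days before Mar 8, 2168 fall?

First find the weekday of Mar 8, 2168. Doomsday rule: the anchor day for the 2100s is Sunday. For year 68: 68÷12 = 5 r 8, and 8÷4 = 2, so 5+8+2 = 15.
Sunday + 15 ≡ Monday — that's 2168's doomsday.
In March the doomsday date is Mar 14.
Mar 8 is 6 days before Mar 14; 6 mod 7 = 6, so Monday − 6 = Tuesday.
4144 mod 7 = 0, so 4144 days before a Tuesday is Tuesday − 0 = Tuesday.

Tuesday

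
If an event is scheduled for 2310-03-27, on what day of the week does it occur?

Doomsday rule: the anchor day for the 2300s is Wednesday. For year 10: 10÷12 = 0 r 10, and 10÷4 = 2, so 0+10+2 = 12.
Wednesday + 12 ≡ Monday — that's 2310's doomsday.
In March the doomsday date is Mar 14.
Mar 27 is 13 days after Mar 14; 13 mod 7 = 6, so Monday + 6 = Sunday.

Sunday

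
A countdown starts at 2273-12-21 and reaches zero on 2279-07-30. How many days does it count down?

Dec 21, 2273 → Dec 21, 2274: 365 days.
Dec 21, 2274 → Dec 21, 2275: 365 days.
Dec 21, 2275 → Dec 21, 2276: 366 days (Feb 29, 2276 is in that span).
Dec 21, 2276 → Dec 21, 2277: 365 days.
Dec 21, 2277 → Dec 21, 2278: 365 days.
Dec 21, 2278 → Jan 21, 2279: 31 days (December has 31).
Jan 21, 2279 → Feb 21, 2279: 31 days (January has 31).
Feb 21, 2279 → Mar 21, 2279: 28 days (February has 28).
Mar 21, 2279 → Apr 21, 2279: 31 days (March has 31).
Apr 21, 2279 → May 21, 2279: 30 days (April has 30).
May 21, 2279 → Jun 21, 2279: 31 days (May has 31).
Jun 21, 2279 → Jul 21, 2279: 30 days (June has 30).
Jul 21, 2279 → Jul 30, 2279: 9 days.
Total: 2047 days.

2047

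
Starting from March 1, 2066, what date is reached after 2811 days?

+365 (one year) → Mar 1, 2067 (2446 left).
+366 (one year; includes Feb 29, 2068) → Mar 1, 2068 (2080 left).
+365 (one year) → Mar 1, 2069 (1715 left).
+365 (one year) → Mar 1, 2070 (1350 left).
+365 (one year) → Mar 1, 2071 (985 left).
+366 (one year; includes Feb 29, 2072) → Mar 1, 2072 (619 left).
+365 (one year) → Mar 1, 2073 (254 left).
Mar has 31 days: +31 → Apr 1, 2073 (223 left).
Apr has 30 days: +30 → May 1, 2073 (193 left).
May has 31 days: +31 → Jun 1, 2073 (162 left).
Jun has 30 days: +30 → Jul 1, 2073 (132 left).
Jul has 31 days: +31 → Aug 1, 2073 (101 left).
Aug has 31 days: +31 → Sep 1, 2073 (70 left).
Sep has 30 days: +30 → Oct 1, 2073 (40 left).
Oct has 31 days: +31 → Nov 1, 2073 (9 left).
+9 → Nov 10, 2073.

November 10, 2073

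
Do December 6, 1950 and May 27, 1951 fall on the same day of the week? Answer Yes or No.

From Dec 6, 1950 to May 27, 1951 is 172 days.
172 mod 7 = 4, so they are different weekdays.
(Dec 6, 1950 is a Wednesday; May 27, 1951 is a Sunday.)

No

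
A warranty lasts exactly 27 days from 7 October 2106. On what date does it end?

November 3, 2106

Oct has 31 days: +25 → Nov 1, 2106 (2 left).
+2 → Nov 3, 2106.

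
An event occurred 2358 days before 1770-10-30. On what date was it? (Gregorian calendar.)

May 16, 1764

−365 (one year) → Oct 30, 1769 (1993 left).
−365 (one year) → Oct 30, 1768 (1628 left).
−366 (one year; includes Feb 29, 1768) → Oct 30, 1767 (1262 left).
−365 (one year) → Oct 30, 1766 (897 left).
−365 (one year) → Oct 30, 1765 (532 left).
−365 (one year) → Oct 30, 1764 (167 left).
−30 → Sep 30, 1764 (end of Sep, 30 days; 137 left).
−30 → Aug 31, 1764 (end of Aug, 31 days; 107 left).
−31 → Jul 31, 1764 (end of Jul, 31 days; 76 left).
−31 → Jun 30, 1764 (end of Jun, 30 days; 45 left).
−30 → May 31, 1764 (end of May, 31 days; 15 left).
−15 → May 16, 1764.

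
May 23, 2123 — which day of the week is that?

Sunday

January 1, 2123 is a Friday.
Jan 1, 2123 → Feb 1, 2123: 31 days (January has 31).
Feb 1, 2123 → Mar 1, 2123: 28 days (February has 28).
Mar 1, 2123 → Apr 1, 2123: 31 days (March has 31).
Apr 1, 2123 → May 1, 2123: 30 days (April has 30).
May 1, 2123 → May 23, 2123: 22 days.
Total: 142 days.
142 mod 7 = 2, so Friday + 2 = Sunday.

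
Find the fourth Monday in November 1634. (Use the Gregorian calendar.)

November 27, 1634

November 1, 1634 is a Wednesday.
The first Monday is therefore November 6 (5 days later).
The fourth Monday is 6 + 3×7 = November 27.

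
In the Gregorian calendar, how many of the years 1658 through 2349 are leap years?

167

Multiples of 4 in [1658,2349]: 173.
Of those, multiples of 100: 7 (not leap unless ÷400).
Multiples of 400: 1.
Leap years = 173 − 7 + 1 = 167.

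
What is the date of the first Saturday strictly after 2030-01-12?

Jan 12, 2030 is a Saturday.
From Saturday to the next Saturday is 7 days.
Jan 12, 2030 + 7 = Jan 19, 2030.

January 19, 2030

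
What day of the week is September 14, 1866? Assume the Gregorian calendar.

Friday

Doomsday rule: the anchor day for the 1800s is Friday. For year 66: 66÷12 = 5 r 6, and 6÷4 = 1, so 5+6+1 = 12.
Friday + 12 ≡ Wednesday — that's 1866's doomsday.
In September the doomsday date is Sep 5.
Sep 14 is 9 days after Sep 5; 9 mod 7 = 2, so Wednesday + 2 = Friday.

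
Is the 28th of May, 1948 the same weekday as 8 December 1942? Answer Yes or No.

No

From Dec 8, 1942 to May 28, 1948 is 1998 days.
1998 mod 7 = 3, so they are different weekdays.
(Dec 8, 1942 is a Tuesday; May 28, 1948 is a Friday.)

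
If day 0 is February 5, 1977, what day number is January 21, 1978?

Feb 5, 1977 → Mar 5, 1977: 28 days (February has 28).
Mar 5, 1977 → Apr 5, 1977: 31 days (March has 31).
Apr 5, 1977 → May 5, 1977: 30 days (April has 30).
May 5, 1977 → Jun 5, 1977: 31 days (May has 31).
Jun 5, 1977 → Jul 5, 1977: 30 days (June has 30).
Jul 5, 1977 → Aug 5, 1977: 31 days (July has 31).
Aug 5, 1977 → Sep 5, 1977: 31 days (August has 31).
Sep 5, 1977 → Oct 5, 1977: 30 days (September has 30).
Oct 5, 1977 → Nov 5, 1977: 31 days (October has 31).
Nov 5, 1977 → Dec 5, 1977: 30 days (November has 30).
Dec 5, 1977 → Jan 5, 1978: 31 days (December has 31).
Jan 5, 1978 → Jan 21, 1978: 16 days.
Total: 350 days.

350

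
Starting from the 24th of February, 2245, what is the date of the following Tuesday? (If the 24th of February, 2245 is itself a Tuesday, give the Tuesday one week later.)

Feb 24, 2245 is a Monday.
From Monday to the next Tuesday is 1 day.
Feb 24, 2245 + 1 = Feb 25, 2245.

February 25, 2245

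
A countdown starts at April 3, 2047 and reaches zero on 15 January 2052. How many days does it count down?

1748

Apr 3, 2047 → Apr 3, 2048: 366 days (Feb 29, 2048 is in that span).
Apr 3, 2048 → Apr 3, 2049: 365 days.
Apr 3, 2049 → Apr 3, 2050: 365 days.
Apr 3, 2050 → Apr 3, 2051: 365 days.
Apr 3, 2051 → May 3, 2051: 30 days (April has 30).
May 3, 2051 → Jun 3, 2051: 31 days (May has 31).
Jun 3, 2051 → Jul 3, 2051: 30 days (June has 30).
Jul 3, 2051 → Aug 3, 2051: 31 days (July has 31).
Aug 3, 2051 → Sep 3, 2051: 31 days (August has 31).
Sep 3, 2051 → Oct 3, 2051: 30 days (September has 30).
Oct 3, 2051 → Nov 3, 2051: 31 days (October has 31).
Nov 3, 2051 → Dec 3, 2051: 30 days (November has 30).
Dec 3, 2051 → Jan 3, 2052: 31 days (December has 31).
Jan 3, 2052 → Jan 15, 2052: 12 days.
Total: 1748 days.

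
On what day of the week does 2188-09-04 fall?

Thursday

January 1, 2188 is a Tuesday.
Jan 1, 2188 → Feb 1, 2188: 31 days (January has 31).
Feb 1, 2188 → Mar 1, 2188: 29 days (February has 29).
Mar 1, 2188 → Apr 1, 2188: 31 days (March has 31).
Apr 1, 2188 → May 1, 2188: 30 days (April has 30).
May 1, 2188 → Jun 1, 2188: 31 days (May has 31).
Jun 1, 2188 → Jul 1, 2188: 30 days (June has 30).
Jul 1, 2188 → Aug 1, 2188: 31 days (July has 31).
Aug 1, 2188 → Sep 1, 2188: 31 days (August has 31).
Sep 1, 2188 → Sep 4, 2188: 3 days.
Total: 247 days.
247 mod 7 = 2, so Tuesday + 2 = Thursday.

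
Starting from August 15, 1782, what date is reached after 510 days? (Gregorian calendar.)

+365 (one year) → Aug 15, 1783 (145 left).
Aug has 31 days: +17 → Sep 1, 1783 (128 left).
Sep has 30 days: +30 → Oct 1, 1783 (98 left).
Oct has 31 days: +31 → Nov 1, 1783 (67 left).
Nov has 30 days: +30 → Dec 1, 1783 (37 left).
Dec has 31 days: +31 → Jan 1, 1784 (6 left).
+6 → Jan 7, 1784.

January 7, 1784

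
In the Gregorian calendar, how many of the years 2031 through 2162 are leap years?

Multiples of 4 in [2031,2162]: 33.
Of those, multiples of 100: 1 (not leap unless ÷400).
Multiples of 400: 0.
Leap years = 33 − 1 + 0 = 32.

32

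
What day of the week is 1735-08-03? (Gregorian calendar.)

Wednesday

Doomsday rule: the anchor day for the 1700s is Sunday. For year 35: 35÷12 = 2 r 11, and 11÷4 = 2, so 2+11+2 = 15.
Sunday + 15 ≡ Monday — that's 1735's doomsday.
In August the doomsday date is Aug 8.
Aug 3 is 5 days before Aug 8; 5 mod 7 = 5, so Monday − 5 = Wednesday.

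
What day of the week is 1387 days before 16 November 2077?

Monday

Nov 16, 2077 is a Tuesday.
1387 mod 7 = 1, so 1387 days before a Tuesday is Tuesday − 1 = Monday.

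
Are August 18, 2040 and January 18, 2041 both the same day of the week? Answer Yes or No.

No

From Aug 18, 2040 to Jan 18, 2041 is 153 days.
153 mod 7 = 6, so they are different weekdays.
(Aug 18, 2040 is a Saturday; Jan 18, 2041 is a Friday.)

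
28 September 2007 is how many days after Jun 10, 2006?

475

Jun 10, 2006 → Jun 10, 2007: 365 days.
Jun 10, 2007 → Jul 10, 2007: 30 days (June has 30).
Jul 10, 2007 → Aug 10, 2007: 31 days (July has 31).
Aug 10, 2007 → Sep 10, 2007: 31 days (August has 31).
Sep 10, 2007 → Sep 28, 2007: 18 days.
Total: 475 days.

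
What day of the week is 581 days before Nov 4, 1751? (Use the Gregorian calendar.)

Nov 4, 1751 is a Thursday.
581 mod 7 = 0, so 581 days before a Thursday is Thursday − 0 = Thursday.

Thursday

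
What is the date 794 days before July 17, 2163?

−365 (one year) → Jul 17, 2162 (429 left).
−365 (one year) → Jul 17, 2161 (64 left).
−17 → Jun 30, 2161 (end of Jun, 30 days; 47 left).
−30 → May 31, 2161 (end of May, 31 days; 17 left).
−17 → May 14, 2161.

May 14, 2161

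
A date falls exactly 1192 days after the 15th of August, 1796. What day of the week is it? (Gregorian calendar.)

Wednesday

Aug 15, 1796 is a Monday.
1192 mod 7 = 2, so 1192 days after a Monday is Monday + 2 = Wednesday.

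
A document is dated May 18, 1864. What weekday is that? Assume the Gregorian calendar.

Wednesday

Doomsday rule: the anchor day for the 1800s is Friday. For year 64: 64÷12 = 5 r 4, and 4÷4 = 1, so 5+4+1 = 10.
Friday + 10 ≡ Monday — that's 1864's doomsday.
In May the doomsday date is May 9.
May 18 is 9 days after May 9; 9 mod 7 = 2, so Monday + 2 = Wednesday.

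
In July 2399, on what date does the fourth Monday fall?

July 26, 2399

July 1, 2399 is a Thursday.
The first Monday is therefore July 5 (4 days later).
The fourth Monday is 5 + 3×7 = July 26.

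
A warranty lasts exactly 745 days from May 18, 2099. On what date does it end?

June 2, 2101

+365 (one year) → May 18, 2100 (380 left).
May has 31 days: +14 → Jun 1, 2100 (366 left).
Jun has 30 days: +30 → Jul 1, 2100 (336 left).
Jul has 31 days: +31 → Aug 1, 2100 (305 left).
Aug has 31 days: +31 → Sep 1, 2100 (274 left).
Sep has 30 days: +30 → Oct 1, 2100 (244 left).
Oct has 31 days: +31 → Nov 1, 2100 (213 left).
Nov has 30 days: +30 → Dec 1, 2100 (183 left).
Dec has 31 days: +31 → Jan 1, 2101 (152 left).
Jan has 31 days: +31 → Feb 1, 2101 (121 left).
Feb has 28 days: +28 → Mar 1, 2101 (93 left).
Mar has 31 days: +31 → Apr 1, 2101 (62 left).
Apr has 30 days: +30 → May 1, 2101 (32 left).
May has 31 days: +31 → Jun 1, 2101 (1 left).
+1 → Jun 2, 2101.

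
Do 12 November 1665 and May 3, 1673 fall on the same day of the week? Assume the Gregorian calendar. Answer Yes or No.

No

From Nov 12, 1665 to May 3, 1673 is 2729 days.
2729 mod 7 = 6, so they are different weekdays.
(Nov 12, 1665 is a Thursday; May 3, 1673 is a Wednesday.)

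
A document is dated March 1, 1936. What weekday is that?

Sunday

Doomsday rule: the anchor day for the 1900s is Wednesday. For year 36: 36÷12 = 3 r 0, and 0÷4 = 0, so 3+0+0 = 3.
Wednesday + 3 ≡ Saturday — that's 1936's doomsday.
In March the doomsday date is Mar 14.
Mar 1 is 13 days before Mar 14; 13 mod 7 = 6, so Saturday − 6 = Sunday.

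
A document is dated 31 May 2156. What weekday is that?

Monday

January 1, 2156 is a Thursday.
Jan 1, 2156 → Feb 1, 2156: 31 days (January has 31).
Feb 1, 2156 → Mar 1, 2156: 29 days (February has 29).
Mar 1, 2156 → Apr 1, 2156: 31 days (March has 31).
Apr 1, 2156 → May 1, 2156: 30 days (April has 30).
May 1, 2156 → May 31, 2156: 30 days.
Total: 151 days.
151 mod 7 = 4, so Thursday + 4 = Monday.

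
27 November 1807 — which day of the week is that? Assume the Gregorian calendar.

Friday

Doomsday rule: the anchor day for the 1800s is Friday. For year 07: 7÷12 = 0 r 7, and 7÷4 = 1, so 0+7+1 = 8.
Friday + 8 ≡ Saturday — that's 1807's doomsday.
In November the doomsday date is Nov 7.
Nov 27 is 20 days after Nov 7; 20 mod 7 = 6, so Saturday + 6 = Friday.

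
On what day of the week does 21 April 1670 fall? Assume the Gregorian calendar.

Monday

Doomsday rule: the anchor day for the 1600s is Tuesday. For year 70: 70÷12 = 5 r 10, and 10÷4 = 2, so 5+10+2 = 17.
Tuesday + 17 ≡ Friday — that's 1670's doomsday.
In April the doomsday date is Apr 4.
Apr 21 is 17 days after Apr 4; 17 mod 7 = 3, so Friday + 3 = Monday.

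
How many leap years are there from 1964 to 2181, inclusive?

54

Multiples of 4 in [1964,2181]: 55.
Of those, multiples of 100: 2 (not leap unless ÷400).
Multiples of 400: 1.
Leap years = 55 − 2 + 1 = 54.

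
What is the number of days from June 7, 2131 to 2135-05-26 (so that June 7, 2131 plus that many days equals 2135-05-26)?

1449

Jun 7, 2131 → Jun 7, 2132: 366 days (Feb 29, 2132 is in that span).
Jun 7, 2132 → Jun 7, 2133: 365 days.
Jun 7, 2133 → Jun 7, 2134: 365 days.
Jun 7, 2134 → Jul 7, 2134: 30 days (June has 30).
Jul 7, 2134 → Aug 7, 2134: 31 days (July has 31).
Aug 7, 2134 → Sep 7, 2134: 31 days (August has 31).
Sep 7, 2134 → Oct 7, 2134: 30 days (September has 30).
Oct 7, 2134 → Nov 7, 2134: 31 days (October has 31).
Nov 7, 2134 → Dec 7, 2134: 30 days (November has 30).
Dec 7, 2134 → Jan 7, 2135: 31 days (December has 31).
Jan 7, 2135 → Feb 7, 2135: 31 days (January has 31).
Feb 7, 2135 → Mar 7, 2135: 28 days (February has 28).
Mar 7, 2135 → Apr 7, 2135: 31 days (March has 31).
Apr 7, 2135 → May 7, 2135: 30 days (April has 30).
May 7, 2135 → May 26, 2135: 19 days.
Total: 1449 days.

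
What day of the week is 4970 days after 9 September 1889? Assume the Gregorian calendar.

Sep 9, 1889 is a Monday.
4970 mod 7 = 0, so 4970 days after a Monday is Monday + 0 = Monday.

Monday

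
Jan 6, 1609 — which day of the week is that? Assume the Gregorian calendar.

Tuesday

Doomsday rule: the anchor day for the 1600s is Tuesday. For year 09: 9÷12 = 0 r 9, and 9÷4 = 2, so 0+9+2 = 11.
Tuesday + 11 ≡ Saturday — that's 1609's doomsday.
In January the doomsday date is Jan 3 (1609 is not a leap year).
Jan 6 is 3 days after Jan 3; 3 mod 7 = 3, so Saturday + 3 = Tuesday.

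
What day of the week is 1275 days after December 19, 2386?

Saturday

Dec 19, 2386 is a Friday.
1275 mod 7 = 1, so 1275 days after a Friday is Friday + 1 = Saturday.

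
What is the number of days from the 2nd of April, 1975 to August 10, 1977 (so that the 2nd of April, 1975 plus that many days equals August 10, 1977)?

861

Apr 2, 1975 → Apr 2, 1976: 366 days (Feb 29, 1976 is in that span).
Apr 2, 1976 → Apr 2, 1977: 365 days.
Apr 2, 1977 → May 2, 1977: 30 days (April has 30).
May 2, 1977 → Jun 2, 1977: 31 days (May has 31).
Jun 2, 1977 → Jul 2, 1977: 30 days (June has 30).
Jul 2, 1977 → Aug 2, 1977: 31 days (July has 31).
Aug 2, 1977 → Aug 10, 1977: 8 days.
Total: 861 days.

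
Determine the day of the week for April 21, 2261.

Sunday

Doomsday rule: the anchor day for the 2200s is Friday. For year 61: 61÷12 = 5 r 1, and 1÷4 = 0, so 5+1+0 = 6.
Friday + 6 ≡ Thursday — that's 2261's doomsday.
In April the doomsday date is Apr 4.
Apr 21 is 17 days after Apr 4; 17 mod 7 = 3, so Thursday + 3 = Sunday.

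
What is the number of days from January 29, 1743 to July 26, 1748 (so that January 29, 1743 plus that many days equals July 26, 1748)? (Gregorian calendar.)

Jan 29, 1743 → Jan 29, 1744: 365 days.
Jan 29, 1744 → Jan 29, 1745: 366 days (Feb 29, 1744 is in that span).
Jan 29, 1745 → Jan 29, 1746: 365 days.
Jan 29, 1746 → Jan 29, 1747: 365 days.
Jan 29, 1747 → Jan 29, 1748: 365 days.
Jan 29, 1748 → Feb 29, 1748: 31 days (January has 31).
Feb 29, 1748 → Mar 29, 1748: 29 days (February has 29).
Mar 29, 1748 → Apr 29, 1748: 31 days (March has 31).
Apr 29, 1748 → May 29, 1748: 30 days (April has 30).
May 29, 1748 → Jun 29, 1748: 31 days (May has 31).
Jun 29, 1748 → Jul 26, 1748: 27 days.
Total: 2005 days.

2005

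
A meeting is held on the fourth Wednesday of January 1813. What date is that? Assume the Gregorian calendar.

January 27, 1813

January 1, 1813 is a Friday.
The first Wednesday is therefore January 6 (5 days later).
The fourth Wednesday is 6 + 3×7 = January 27.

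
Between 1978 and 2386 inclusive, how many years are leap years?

99

Multiples of 4 in [1978,2386]: 102.
Of those, multiples of 100: 4 (not leap unless ÷400).
Multiples of 400: 1.
Leap years = 102 − 4 + 1 = 99.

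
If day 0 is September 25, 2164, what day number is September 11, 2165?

Sep 25, 2164 → Oct 25, 2164: 30 days (September has 30).
Oct 25, 2164 → Nov 25, 2164: 31 days (October has 31).
Nov 25, 2164 → Dec 25, 2164: 30 days (November has 30).
Dec 25, 2164 → Jan 25, 2165: 31 days (December has 31).
Jan 25, 2165 → Feb 25, 2165: 31 days (January has 31).
Feb 25, 2165 → Mar 25, 2165: 28 days (February has 28).
Mar 25, 2165 → Apr 25, 2165: 31 days (March has 31).
Apr 25, 2165 → May 25, 2165: 30 days (April has 30).
May 25, 2165 → Jun 25, 2165: 31 days (May has 31).
Jun 25, 2165 → Jul 25, 2165: 30 days (June has 30).
Jul 25, 2165 → Aug 25, 2165: 31 days (July has 31).
Aug 25, 2165 → Sep 11, 2165: 17 days.
Total: 351 days.

351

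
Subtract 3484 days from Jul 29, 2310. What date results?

−365 (one year) → Jul 29, 2309 (3119 left).
−365 (one year) → Jul 29, 2308 (2754 left).
−366 (one year; includes Feb 29, 2308) → Jul 29, 2307 (2388 left).
−365 (one year) → Jul 29, 2306 (2023 left).
−365 (one year) → Jul 29, 2305 (1658 left).
−365 (one year) → Jul 29, 2304 (1293 left).
−366 (one year; includes Feb 29, 2304) → Jul 29, 2303 (927 left).
−365 (one year) → Jul 29, 2302 (562 left).
−365 (one year) → Jul 29, 2301 (197 left).
−29 → Jun 30, 2301 (end of Jun, 30 days; 168 left).
−30 → May 31, 2301 (end of May, 31 days; 138 left).
−31 → Apr 30, 2301 (end of Apr, 30 days; 107 left).
−30 → Mar 31, 2301 (end of Mar, 31 days; 77 left).
−31 → Feb 28, 2301 (end of Feb, 28 days; 46 left).
−28 → Jan 31, 2301 (end of Jan, 31 days; 18 left).
−18 → Jan 13, 2301.

January 13, 2301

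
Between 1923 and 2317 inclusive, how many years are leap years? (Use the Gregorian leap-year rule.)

96

Multiples of 4 in [1923,2317]: 99.
Of those, multiples of 100: 4 (not leap unless ÷400).
Multiples of 400: 1.
Leap years = 99 − 4 + 1 = 96.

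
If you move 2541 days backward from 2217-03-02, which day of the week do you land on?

Mar 2, 2217 is a Sunday.
2541 mod 7 = 0, so 2541 days before a Sunday is Sunday − 0 = Sunday.

Sunday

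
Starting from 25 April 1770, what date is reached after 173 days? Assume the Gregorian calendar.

Apr has 30 days: +6 → May 1, 1770 (167 left).
May has 31 days: +31 → Jun 1, 1770 (136 left).
Jun has 30 days: +30 → Jul 1, 1770 (106 left).
Jul has 31 days: +31 → Aug 1, 1770 (75 left).
Aug has 31 days: +31 → Sep 1, 1770 (44 left).
Sep has 30 days: +30 → Oct 1, 1770 (14 left).
+14 → Oct 15, 1770.

October 15, 1770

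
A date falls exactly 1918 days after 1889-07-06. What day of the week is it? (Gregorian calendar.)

First find the weekday of Jul 6, 1889. Doomsday rule: the anchor day for the 1800s is Friday. For year 89: 89÷12 = 7 r 5, and 5÷4 = 1, so 7+5+1 = 13.
Friday + 13 ≡ Thursday — that's 1889's doomsday.
In July the doomsday date is Jul 11.
Jul 6 is 5 days before Jul 11; 5 mod 7 = 5, so Thursday − 5 = Saturday.
1918 mod 7 = 0, so 1918 days after a Saturday is Saturday + 0 = Saturday.

Saturday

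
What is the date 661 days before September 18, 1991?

November 26, 1989

−365 (one year) → Sep 18, 1990 (296 left).
−18 → Aug 31, 1990 (end of Aug, 31 days; 278 left).
−31 → Jul 31, 1990 (end of Jul, 31 days; 247 left).
−31 → Jun 30, 1990 (end of Jun, 30 days; 216 left).
−30 → May 31, 1990 (end of May, 31 days; 186 left).
−31 → Apr 30, 1990 (end of Apr, 30 days; 155 left).
−30 → Mar 31, 1990 (end of Mar, 31 days; 125 left).
−31 → Feb 28, 1990 (end of Feb, 28 days; 94 left).
−28 → Jan 31, 1990 (end of Jan, 31 days; 66 left).
−31 → Dec 31, 1989 (end of Dec, 31 days; 35 left).
−31 → Nov 30, 1989 (end of Nov, 30 days; 4 left).
−4 → Nov 26, 1989.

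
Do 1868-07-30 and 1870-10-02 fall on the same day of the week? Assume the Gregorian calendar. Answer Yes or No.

No

From Jul 30, 1868 to Oct 2, 1870 is 794 days.
794 mod 7 = 3, so they are different weekdays.
(Jul 30, 1868 is a Thursday; Oct 2, 1870 is a Sunday.)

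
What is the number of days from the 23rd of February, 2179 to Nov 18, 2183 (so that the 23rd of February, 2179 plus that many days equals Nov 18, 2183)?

Feb 23, 2179 → Feb 23, 2180: 365 days.
Feb 23, 2180 → Feb 23, 2181: 366 days (Feb 29, 2180 is in that span).
Feb 23, 2181 → Feb 23, 2182: 365 days.
Feb 23, 2182 → Feb 23, 2183: 365 days.
Feb 23, 2183 → Mar 23, 2183: 28 days (February has 28).
Mar 23, 2183 → Apr 23, 2183: 31 days (March has 31).
Apr 23, 2183 → May 23, 2183: 30 days (April has 30).
May 23, 2183 → Jun 23, 2183: 31 days (May has 31).
Jun 23, 2183 → Jul 23, 2183: 30 days (June has 30).
Jul 23, 2183 → Aug 23, 2183: 31 days (July has 31).
Aug 23, 2183 → Sep 23, 2183: 31 days (August has 31).
Sep 23, 2183 → Oct 23, 2183: 30 days (September has 30).
Oct 23, 2183 → Nov 18, 2183: 26 days.
Total: 1729 days.

1729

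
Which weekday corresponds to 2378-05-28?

Sunday

Doomsday rule: the anchor day for the 2300s is Wednesday. For year 78: 78÷12 = 6 r 6, and 6÷4 = 1, so 6+6+1 = 13.
Wednesday + 13 ≡ Tuesday — that's 2378's doomsday.
In May the doomsday date is May 9.
May 28 is 19 days after May 9; 19 mod 7 = 5, so Tuesday + 5 = Sunday.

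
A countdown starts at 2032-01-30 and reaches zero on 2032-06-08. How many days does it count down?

Jan 30, 2032 → Feb 29, 2032: 30 days (January has 31).
Feb 29, 2032 → Mar 29, 2032: 29 days (February has 29).
Mar 29, 2032 → Apr 29, 2032: 31 days (March has 31).
Apr 29, 2032 → May 29, 2032: 30 days (April has 30).
May 29, 2032 → Jun 8, 2032: 10 days.
Total: 130 days.

130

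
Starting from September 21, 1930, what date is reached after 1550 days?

December 19, 1934

+365 (one year) → Sep 21, 1931 (1185 left).
+366 (one year; includes Feb 29, 1932) → Sep 21, 1932 (819 left).
+365 (one year) → Sep 21, 1933 (454 left).
+365 (one year) → Sep 21, 1934 (89 left).
Sep has 30 days: +10 → Oct 1, 1934 (79 left).
Oct has 31 days: +31 → Nov 1, 1934 (48 left).
Nov has 30 days: +30 → Dec 1, 1934 (18 left).
+18 → Dec 19, 1934.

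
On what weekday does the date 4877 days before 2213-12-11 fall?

Monday

Dec 11, 2213 is a Saturday.
4877 mod 7 = 5, so 4877 days before a Saturday is Saturday − 5 = Monday.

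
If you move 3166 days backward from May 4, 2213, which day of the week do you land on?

Sunday

May 4, 2213 is a Tuesday.
3166 mod 7 = 2, so 3166 days before a Tuesday is Tuesday − 2 = Sunday.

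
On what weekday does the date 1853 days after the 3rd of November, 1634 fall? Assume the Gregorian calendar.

First find the weekday of Nov 3, 1634. Doomsday rule: the anchor day for the 1600s is Tuesday. For year 34: 34÷12 = 2 r 10, and 10÷4 = 2, so 2+10+2 = 14.
Tuesday + 14 ≡ Tuesday — that's 1634's doomsday.
In November the doomsday date is Nov 7.
Nov 3 is 4 days before Nov 7; 4 mod 7 = 4, so Tuesday − 4 = Friday.
1853 mod 7 = 5, so 1853 days after a Friday is Friday + 5 = Wednesday.

Wednesday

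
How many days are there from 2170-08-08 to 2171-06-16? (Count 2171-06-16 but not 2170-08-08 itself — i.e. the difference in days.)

Aug 8, 2170 → Sep 8, 2170: 31 days (August has 31).
Sep 8, 2170 → Oct 8, 2170: 30 days (September has 30).
Oct 8, 2170 → Nov 8, 2170: 31 days (October has 31).
Nov 8, 2170 → Dec 8, 2170: 30 days (November has 30).
Dec 8, 2170 → Jan 8, 2171: 31 days (December has 31).
Jan 8, 2171 → Feb 8, 2171: 31 days (January has 31).
Feb 8, 2171 → Mar 8, 2171: 28 days (February has 28).
Mar 8, 2171 → Apr 8, 2171: 31 days (March has 31).
Apr 8, 2171 → May 8, 2171: 30 days (April has 30).
May 8, 2171 → Jun 8, 2171: 31 days (May has 31).
Jun 8, 2171 → Jun 16, 2171: 8 days.
Total: 312 days.

312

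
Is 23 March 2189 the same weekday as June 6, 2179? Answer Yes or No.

From Jun 6, 2179 to Mar 23, 2189 is 3578 days.
3578 mod 7 = 1, so they are different weekdays.
(Jun 6, 2179 is a Sunday; Mar 23, 2189 is a Monday.)

No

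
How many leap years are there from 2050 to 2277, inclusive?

Multiples of 4 in [2050,2277]: 57.
Of those, multiples of 100: 2 (not leap unless ÷400).
Multiples of 400: 0.
Leap years = 57 − 2 + 0 = 55.

55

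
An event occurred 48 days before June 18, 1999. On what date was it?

−18 → May 31, 1999 (end of May, 31 days; 30 left).
−30 → May 1, 1999.

May 1, 1999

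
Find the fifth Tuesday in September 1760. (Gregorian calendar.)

September 30, 1760

September 1, 1760 is a Monday.
The first Tuesday is therefore September 2 (1 days later).
The fifth Tuesday is 2 + 4×7 = September 30.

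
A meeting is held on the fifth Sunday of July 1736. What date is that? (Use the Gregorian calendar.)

July 29, 1736

July 1, 1736 is a Sunday.
The first Sunday is therefore July 1 (same day).
The fifth Sunday is 1 + 4×7 = July 29.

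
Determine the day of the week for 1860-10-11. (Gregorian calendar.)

Thursday

January 1, 1860 is a Sunday.
Jan 1, 1860 → Feb 1, 1860: 31 days (January has 31).
Feb 1, 1860 → Mar 1, 1860: 29 days (February has 29).
Mar 1, 1860 → Apr 1, 1860: 31 days (March has 31).
Apr 1, 1860 → May 1, 1860: 30 days (April has 30).
May 1, 1860 → Jun 1, 1860: 31 days (May has 31).
Jun 1, 1860 → Jul 1, 1860: 30 days (June has 30).
Jul 1, 1860 → Aug 1, 1860: 31 days (July has 31).
Aug 1, 1860 → Sep 1, 1860: 31 days (August has 31).
Sep 1, 1860 → Oct 1, 1860: 30 days (September has 30).
Oct 1, 1860 → Oct 11, 1860: 10 days.
Total: 284 days.
284 mod 7 = 4, so Sunday + 4 = Thursday.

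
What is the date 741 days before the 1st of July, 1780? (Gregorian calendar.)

−366 (one year; includes Feb 29, 1780) → Jul 1, 1779 (375 left).
−1 → Jun 30, 1779 (end of Jun, 30 days; 374 left).
−30 → May 31, 1779 (end of May, 31 days; 344 left).
−31 → Apr 30, 1779 (end of Apr, 30 days; 313 left).
−30 → Mar 31, 1779 (end of Mar, 31 days; 283 left).
−31 → Feb 28, 1779 (end of Feb, 28 days; 252 left).
−28 → Jan 31, 1779 (end of Jan, 31 days; 224 left).
−31 → Dec 31, 1778 (end of Dec, 31 days; 193 left).
−31 → Nov 30, 1778 (end of Nov, 30 days; 162 left).
−30 → Oct 31, 1778 (end of Oct, 31 days; 132 left).
−31 → Sep 30, 1778 (end of Sep, 30 days; 101 left).
−30 → Aug 31, 1778 (end of Aug, 31 days; 71 left).
−31 → Jul 31, 1778 (end of Jul, 31 days; 40 left).
−31 → Jun 30, 1778 (end of Jun, 30 days; 9 left).
−9 → Jun 21, 1778.

June 21, 1778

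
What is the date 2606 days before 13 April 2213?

February 23, 2206

−365 (one year) → Apr 13, 2212 (2241 left).
−366 (one year; includes Feb 29, 2212) → Apr 13, 2211 (1875 left).
−365 (one year) → Apr 13, 2210 (1510 left).
−365 (one year) → Apr 13, 2209 (1145 left).
−365 (one year) → Apr 13, 2208 (780 left).
−366 (one year; includes Feb 29, 2208) → Apr 13, 2207 (414 left).
−365 (one year) → Apr 13, 2206 (49 left).
−13 → Mar 31, 2206 (end of Mar, 31 days; 36 left).
−31 → Feb 28, 2206 (end of Feb, 28 days; 5 left).
−5 → Feb 23, 2206.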